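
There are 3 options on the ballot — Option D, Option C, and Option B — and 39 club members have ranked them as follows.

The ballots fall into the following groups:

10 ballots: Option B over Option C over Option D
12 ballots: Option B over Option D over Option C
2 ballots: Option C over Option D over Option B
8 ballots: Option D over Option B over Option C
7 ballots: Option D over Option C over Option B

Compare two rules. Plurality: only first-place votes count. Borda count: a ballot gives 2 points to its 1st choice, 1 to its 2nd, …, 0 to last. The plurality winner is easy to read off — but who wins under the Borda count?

Plurality first-place counts: Option D 15, Option C 2, Option B 22 → Option B.
Borda totals: Option D 44, Option C 21, Option B 52 → Option B.

Option B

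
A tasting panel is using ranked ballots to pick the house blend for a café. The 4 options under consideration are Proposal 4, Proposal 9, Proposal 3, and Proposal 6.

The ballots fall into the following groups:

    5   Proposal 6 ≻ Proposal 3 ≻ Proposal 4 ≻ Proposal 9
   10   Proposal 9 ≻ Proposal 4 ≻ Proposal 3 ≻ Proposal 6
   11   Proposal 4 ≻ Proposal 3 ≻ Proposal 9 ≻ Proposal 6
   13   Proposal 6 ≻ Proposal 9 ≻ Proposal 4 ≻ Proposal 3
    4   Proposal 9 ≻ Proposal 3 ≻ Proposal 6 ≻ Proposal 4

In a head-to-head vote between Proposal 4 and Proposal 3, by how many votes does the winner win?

Ballots ranking Proposal 4 above Proposal 3: 10+11+13 = 34.
Ballots ranking Proposal 3 above Proposal 4: 5+4 = 9.
Proposal 4 wins 34–9, a margin of 25.

25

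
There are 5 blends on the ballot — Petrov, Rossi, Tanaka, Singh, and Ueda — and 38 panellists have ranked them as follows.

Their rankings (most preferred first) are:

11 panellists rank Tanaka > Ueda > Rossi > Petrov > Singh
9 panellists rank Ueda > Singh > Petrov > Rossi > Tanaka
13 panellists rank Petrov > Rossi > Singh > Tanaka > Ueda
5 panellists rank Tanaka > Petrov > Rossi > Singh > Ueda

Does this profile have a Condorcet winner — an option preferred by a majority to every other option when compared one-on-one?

Head-to-head results (38 voters total):
Petrov vs Rossi: Petrov wins 27–11.
Petrov vs Tanaka: Petrov wins 22–16.
Petrov vs Singh: Petrov wins 29–9.
Petrov vs Ueda: Ueda wins 20–18.
Rossi vs Tanaka: Rossi wins 22–16.
Rossi vs Singh: Rossi wins 29–9.
Rossi vs Ueda: Ueda wins 20–18.
Tanaka vs Singh: Singh wins 22–16.
Tanaka vs Ueda: Tanaka wins 29–9.
Singh vs Ueda: Ueda wins 20–18.
No candidate beats all others: Petrov beats Tanaka beats Ueda beats Petrov, a majority cycle.

No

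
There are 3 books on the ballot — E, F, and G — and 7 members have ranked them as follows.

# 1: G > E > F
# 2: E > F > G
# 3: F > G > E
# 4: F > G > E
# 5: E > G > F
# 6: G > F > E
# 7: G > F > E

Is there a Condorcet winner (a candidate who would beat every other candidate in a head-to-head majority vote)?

Head-to-head results (7 voters total):
E vs F: F wins 4–3.
E vs G: G wins 5–2.
F vs G: G wins 4–3.
G beats each rival — E (5–2), F (4–3) — so G is the Condorcet winner.

Yes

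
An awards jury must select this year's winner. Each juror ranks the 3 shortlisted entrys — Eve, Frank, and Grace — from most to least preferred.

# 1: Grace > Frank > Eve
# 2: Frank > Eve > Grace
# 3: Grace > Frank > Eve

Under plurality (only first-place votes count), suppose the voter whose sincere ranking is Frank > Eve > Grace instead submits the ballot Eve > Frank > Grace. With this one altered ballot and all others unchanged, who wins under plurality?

First-place totals with the altered ballot: Eve 1, Frank 0, Grace 2.
The winner is unchanged: still Grace.

Grace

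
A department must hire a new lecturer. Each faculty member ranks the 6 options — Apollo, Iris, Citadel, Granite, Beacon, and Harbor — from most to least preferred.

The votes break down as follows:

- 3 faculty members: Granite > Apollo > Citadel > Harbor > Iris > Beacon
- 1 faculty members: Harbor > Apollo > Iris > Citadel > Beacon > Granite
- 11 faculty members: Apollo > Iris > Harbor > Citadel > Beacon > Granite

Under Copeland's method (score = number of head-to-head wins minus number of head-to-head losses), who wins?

Pairwise results:
  Apollo vs Iris: Apollo wins 15–0.
  Apollo vs Citadel: Apollo wins 15–0.
  Apollo vs Granite: Apollo wins 12–3.
  Apollo vs Beacon: Apollo wins 15–0.
  Apollo vs Harbor: Apollo wins 14–1.
  Iris vs Citadel: Iris wins 12–3.
  Iris vs Granite: Iris wins 12–3.
  Iris vs Beacon: Iris wins 15–0.
  Iris vs Harbor: Iris wins 11–4.
  Citadel vs Granite: Citadel wins 12–3.
  Citadel vs Beacon: Citadel wins 15–0.
  Citadel vs Harbor: Harbor wins 12–3.
  Granite vs Beacon: Beacon wins 12–3.
  Granite vs Harbor: Harbor wins 12–3.
  Beacon vs Harbor: Harbor wins 15–0.
Copeland scores (wins − losses):
  Apollo: 5 − 0 = 5
  Iris: 4 − 1 = 3
  Citadel: 2 − 3 = -1
  Granite: 0 − 5 = -5
  Beacon: 1 − 4 = -3
  Harbor: 3 − 2 = 1
Apollo has the best Copeland score.

Apollo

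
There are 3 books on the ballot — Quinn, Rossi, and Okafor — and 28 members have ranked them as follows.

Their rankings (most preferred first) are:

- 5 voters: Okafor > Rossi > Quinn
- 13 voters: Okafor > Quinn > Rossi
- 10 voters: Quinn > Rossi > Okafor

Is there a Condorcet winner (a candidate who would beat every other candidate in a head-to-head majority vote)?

Yes

Head-to-head results (28 voters total):
Quinn vs Rossi: Quinn wins 23–5.
Quinn vs Okafor: Okafor wins 18–10.
Rossi vs Okafor: Okafor wins 18–10.
Okafor beats each rival — Quinn (18–10), Rossi (18–10) — so Okafor is the Condorcet winner.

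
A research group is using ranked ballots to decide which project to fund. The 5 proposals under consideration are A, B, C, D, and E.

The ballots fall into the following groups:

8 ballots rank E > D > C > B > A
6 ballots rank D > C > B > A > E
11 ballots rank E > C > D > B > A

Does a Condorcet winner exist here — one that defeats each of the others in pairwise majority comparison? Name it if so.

Head-to-head results (25 voters total):
A vs B: B wins 25–0.
A vs C: C wins 25–0.
A vs D: D wins 25–0.
A vs E: E wins 19–6.
B vs C: C wins 25–0.
B vs D: D wins 25–0.
B vs E: E wins 19–6.
C vs D: D wins 14–11.
C vs E: E wins 19–6.
D vs E: E wins 19–6.
E beats each rival — A (19–6), B (19–6), C (19–6), D (19–6) — so E is the Condorcet winner.

E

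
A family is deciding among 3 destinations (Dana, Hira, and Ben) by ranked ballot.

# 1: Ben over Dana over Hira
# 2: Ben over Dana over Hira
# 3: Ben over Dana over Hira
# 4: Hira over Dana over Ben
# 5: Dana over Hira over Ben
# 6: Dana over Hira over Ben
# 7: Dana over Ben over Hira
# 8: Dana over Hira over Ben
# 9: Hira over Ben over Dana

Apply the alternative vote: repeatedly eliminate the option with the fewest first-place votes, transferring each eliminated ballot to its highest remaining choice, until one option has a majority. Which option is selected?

Round 1: Dana 4, Ben 3, Hira 2. Hira has the fewest and is eliminated.
Round 2: Dana 5, Ben 4. Dana has a majority.

Dana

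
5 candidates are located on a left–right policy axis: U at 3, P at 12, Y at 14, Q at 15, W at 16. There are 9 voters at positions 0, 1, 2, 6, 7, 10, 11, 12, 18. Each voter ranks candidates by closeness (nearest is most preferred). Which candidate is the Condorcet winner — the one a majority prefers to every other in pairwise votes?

U

With single-peaked preferences on a line, the Condorcet winner is the candidate closest to the median voter.
The median voter (position 7) is closest to U at 3.
Check: U vs P — voters closer to U: 5 of 9.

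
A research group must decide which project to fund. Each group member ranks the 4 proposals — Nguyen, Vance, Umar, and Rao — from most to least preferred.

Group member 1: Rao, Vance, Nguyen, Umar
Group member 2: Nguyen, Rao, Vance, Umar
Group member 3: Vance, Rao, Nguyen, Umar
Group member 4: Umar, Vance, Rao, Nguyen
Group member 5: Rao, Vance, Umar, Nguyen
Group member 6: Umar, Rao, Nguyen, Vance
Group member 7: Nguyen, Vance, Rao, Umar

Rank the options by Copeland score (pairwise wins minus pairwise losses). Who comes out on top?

Rao

Pairwise results:
  Nguyen vs Vance: Vance wins 4–3.
  Nguyen vs Umar: Nguyen wins 4–3.
  Nguyen vs Rao: Rao wins 5–2.
  Vance vs Umar: Vance wins 5–2.
  Vance vs Rao: Rao wins 4–3.
  Umar vs Rao: Rao wins 5–2.
Copeland scores (wins − losses):
  Nguyen: 1 − 2 = -1
  Vance: 2 − 1 = 1
  Umar: 0 − 3 = -3
  Rao: 3 − 0 = 3
Rao has the best Copeland score.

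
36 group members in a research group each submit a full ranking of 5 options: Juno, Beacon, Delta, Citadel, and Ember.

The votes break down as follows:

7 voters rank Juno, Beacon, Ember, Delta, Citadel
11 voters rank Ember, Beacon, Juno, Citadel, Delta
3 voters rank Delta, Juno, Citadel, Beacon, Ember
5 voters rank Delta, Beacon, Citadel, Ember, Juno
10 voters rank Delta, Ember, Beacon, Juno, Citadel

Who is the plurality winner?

First-place vote totals:
  Juno: 7
  Beacon: 0
  Delta: 18
  Citadel: 0
  Ember: 11
Delta has the most first-place votes.

Delta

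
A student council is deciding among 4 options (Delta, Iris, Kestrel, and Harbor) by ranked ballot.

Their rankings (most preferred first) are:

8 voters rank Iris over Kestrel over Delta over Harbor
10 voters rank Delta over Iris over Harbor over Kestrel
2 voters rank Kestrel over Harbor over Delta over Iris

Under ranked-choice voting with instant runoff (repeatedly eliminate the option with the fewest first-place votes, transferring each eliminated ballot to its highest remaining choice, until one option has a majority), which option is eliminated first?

Harbor

Round 1: Delta 10, Iris 8, Kestrel 2, Harbor 0. Harbor has the fewest and is eliminated.
Round 2: Delta 10, Iris 8, Kestrel 2. Kestrel has the fewest and is eliminated.
Round 3: Delta 12, Iris 8. Delta has a majority.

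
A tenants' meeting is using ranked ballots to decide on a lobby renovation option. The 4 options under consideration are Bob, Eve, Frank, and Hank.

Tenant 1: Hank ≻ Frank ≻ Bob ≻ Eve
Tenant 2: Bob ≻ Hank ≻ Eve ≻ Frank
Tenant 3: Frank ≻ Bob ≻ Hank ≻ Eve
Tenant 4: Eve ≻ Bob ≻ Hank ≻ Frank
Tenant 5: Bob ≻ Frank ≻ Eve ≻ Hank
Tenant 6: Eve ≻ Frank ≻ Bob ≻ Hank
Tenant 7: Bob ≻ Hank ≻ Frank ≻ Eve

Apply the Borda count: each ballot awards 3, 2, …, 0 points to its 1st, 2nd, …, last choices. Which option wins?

Bob

Borda scores:
  Bob: 1 + 3 + 2 + 2 + 3 + 1 + 3 = 15
  Eve: 0 + 1 + 0 + 3 + 1 + 3 + 0 = 8
  Frank: 2 + 0 + 3 + 0 + 2 + 2 + 1 = 10
  Hank: 3 + 2 + 1 + 1 + 0 + 0 + 2 = 9
Bob has the highest total.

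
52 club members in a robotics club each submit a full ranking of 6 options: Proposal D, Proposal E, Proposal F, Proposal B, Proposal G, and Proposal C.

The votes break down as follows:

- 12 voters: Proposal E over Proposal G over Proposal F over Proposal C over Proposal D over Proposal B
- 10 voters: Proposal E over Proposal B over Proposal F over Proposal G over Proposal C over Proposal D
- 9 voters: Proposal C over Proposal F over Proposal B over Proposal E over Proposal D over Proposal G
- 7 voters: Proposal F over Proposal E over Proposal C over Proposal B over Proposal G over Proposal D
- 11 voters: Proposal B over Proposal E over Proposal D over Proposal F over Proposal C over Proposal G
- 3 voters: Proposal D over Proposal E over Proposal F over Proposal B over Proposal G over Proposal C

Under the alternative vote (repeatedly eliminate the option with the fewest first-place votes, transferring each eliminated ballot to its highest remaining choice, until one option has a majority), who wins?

Proposal E

Round 1: Proposal E 22, Proposal B 11, Proposal C 9, Proposal F 7, Proposal D 3, Proposal G 0. Proposal G has the fewest and is eliminated.
Round 2: Proposal E 22, Proposal B 11, Proposal C 9, Proposal F 7, Proposal D 3. Proposal D has the fewest and is eliminated.
Round 3: Proposal E 25, Proposal B 11, Proposal C 9, Proposal F 7. Proposal F has the fewest and is eliminated.
Round 4: Proposal E 32, Proposal B 11, Proposal C 9. Proposal E has a majority.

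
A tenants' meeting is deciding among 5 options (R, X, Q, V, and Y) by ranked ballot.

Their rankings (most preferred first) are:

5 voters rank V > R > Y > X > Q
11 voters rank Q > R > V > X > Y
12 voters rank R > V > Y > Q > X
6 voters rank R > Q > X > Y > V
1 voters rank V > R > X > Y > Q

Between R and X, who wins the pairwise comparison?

R

Ballots ranking R above X: 5+11+12+6+1 = 35.
Ballots ranking X above R: 0.
R wins the head-to-head, 35–0.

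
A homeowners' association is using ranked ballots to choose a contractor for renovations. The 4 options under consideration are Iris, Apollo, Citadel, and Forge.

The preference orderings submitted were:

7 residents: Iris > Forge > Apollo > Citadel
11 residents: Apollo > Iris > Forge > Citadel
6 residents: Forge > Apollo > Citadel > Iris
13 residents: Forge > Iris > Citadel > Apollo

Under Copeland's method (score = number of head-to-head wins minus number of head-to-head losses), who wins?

Pairwise results:
  Iris vs Apollo: Iris wins 20–17.
  Iris vs Citadel: Iris wins 31–6.
  Iris vs Forge: Forge wins 19–18.
  Apollo vs Citadel: Apollo wins 24–13.
  Apollo vs Forge: Forge wins 26–11.
  Citadel vs Forge: Forge wins 37–0.
Copeland scores (wins − losses):
  Iris: 2 − 1 = 1
  Apollo: 1 − 2 = -1
  Citadel: 0 − 3 = -3
  Forge: 3 − 0 = 3
Forge has the best Copeland score.

Forge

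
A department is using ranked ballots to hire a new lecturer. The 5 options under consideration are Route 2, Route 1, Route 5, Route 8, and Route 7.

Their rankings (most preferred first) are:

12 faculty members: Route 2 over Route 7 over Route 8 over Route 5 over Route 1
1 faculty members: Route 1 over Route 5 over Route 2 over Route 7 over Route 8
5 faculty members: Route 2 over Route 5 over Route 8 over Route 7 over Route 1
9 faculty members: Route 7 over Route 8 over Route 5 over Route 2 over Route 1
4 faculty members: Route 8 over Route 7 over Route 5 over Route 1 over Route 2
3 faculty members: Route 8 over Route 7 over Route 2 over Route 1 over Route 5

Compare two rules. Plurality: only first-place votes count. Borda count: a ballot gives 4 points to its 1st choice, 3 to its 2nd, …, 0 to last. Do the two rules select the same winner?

No

Plurality first-place counts: Route 2 17, Route 1 1, Route 5 0, Route 8 7, Route 7 9 → Route 2.
Borda totals: Route 2 85, Route 1 11, Route 5 56, Route 8 89, Route 7 99 → Route 7.
The two rules disagree: plurality picks Route 2, Borda picks Route 7.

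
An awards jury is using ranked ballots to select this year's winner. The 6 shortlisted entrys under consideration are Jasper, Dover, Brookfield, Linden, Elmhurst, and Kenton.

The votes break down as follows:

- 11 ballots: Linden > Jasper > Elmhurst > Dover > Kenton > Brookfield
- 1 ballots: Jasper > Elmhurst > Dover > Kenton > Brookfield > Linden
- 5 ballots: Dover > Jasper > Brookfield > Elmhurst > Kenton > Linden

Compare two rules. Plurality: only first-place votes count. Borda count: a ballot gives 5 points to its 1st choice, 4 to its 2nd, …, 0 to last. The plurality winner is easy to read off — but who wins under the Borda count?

Jasper

Plurality first-place counts: Jasper 1, Dover 5, Brookfield 0, Linden 11, Elmhurst 0, Kenton 0 → Linden.
Borda totals: Jasper 69, Dover 50, Brookfield 16, Linden 55, Elmhurst 47, Kenton 18 → Jasper.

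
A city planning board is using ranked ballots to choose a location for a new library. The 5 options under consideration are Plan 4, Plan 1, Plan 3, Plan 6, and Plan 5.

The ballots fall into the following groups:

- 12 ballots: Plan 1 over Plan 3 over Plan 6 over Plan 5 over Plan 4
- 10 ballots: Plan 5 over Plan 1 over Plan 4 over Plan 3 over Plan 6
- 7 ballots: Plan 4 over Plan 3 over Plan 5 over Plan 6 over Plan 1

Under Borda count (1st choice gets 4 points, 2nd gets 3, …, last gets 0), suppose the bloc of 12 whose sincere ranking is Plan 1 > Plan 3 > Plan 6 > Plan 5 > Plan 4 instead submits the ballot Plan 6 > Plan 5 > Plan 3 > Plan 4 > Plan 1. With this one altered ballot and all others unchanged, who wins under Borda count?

Plan 5

Borda totals with the altered ballot: Plan 4 60, Plan 1 30, Plan 3 55, Plan 6 55, Plan 5 90.
The switch changes the winner from Plan 1 to Plan 5.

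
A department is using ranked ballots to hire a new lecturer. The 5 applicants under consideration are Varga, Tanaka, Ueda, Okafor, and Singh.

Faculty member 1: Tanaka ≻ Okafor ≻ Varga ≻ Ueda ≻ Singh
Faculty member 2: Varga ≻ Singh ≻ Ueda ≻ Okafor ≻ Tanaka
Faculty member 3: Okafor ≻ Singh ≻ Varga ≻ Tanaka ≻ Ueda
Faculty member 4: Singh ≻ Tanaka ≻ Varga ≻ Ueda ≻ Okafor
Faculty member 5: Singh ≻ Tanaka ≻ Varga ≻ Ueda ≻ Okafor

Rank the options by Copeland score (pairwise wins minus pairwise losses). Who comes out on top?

Singh

Pairwise results:
  Varga vs Tanaka: Tanaka wins 3–2.
  Varga vs Ueda: Varga wins 5–0.
  Varga vs Okafor: Varga wins 3–2.
  Varga vs Singh: Singh wins 3–2.
  Tanaka vs Ueda: Tanaka wins 4–1.
  Tanaka vs Okafor: Tanaka wins 3–2.
  Tanaka vs Singh: Singh wins 4–1.
  Ueda vs Okafor: Ueda wins 3–2.
  Ueda vs Singh: Singh wins 4–1.
  Okafor vs Singh: Singh wins 3–2.
Copeland scores (wins − losses):
  Varga: 2 − 2 = 0
  Tanaka: 3 − 1 = 2
  Ueda: 1 − 3 = -2
  Okafor: 0 − 4 = -4
  Singh: 4 − 0 = 4
Singh has the best Copeland score.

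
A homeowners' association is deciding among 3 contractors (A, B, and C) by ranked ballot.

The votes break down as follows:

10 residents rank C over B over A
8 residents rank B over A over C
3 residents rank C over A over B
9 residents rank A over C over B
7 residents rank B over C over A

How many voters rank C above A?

20

Ballots ranking C above A: 10+3+7 = 20.
Ballots ranking A above C: 8+9 = 17.
So 20 of 37 voters prefer C to A.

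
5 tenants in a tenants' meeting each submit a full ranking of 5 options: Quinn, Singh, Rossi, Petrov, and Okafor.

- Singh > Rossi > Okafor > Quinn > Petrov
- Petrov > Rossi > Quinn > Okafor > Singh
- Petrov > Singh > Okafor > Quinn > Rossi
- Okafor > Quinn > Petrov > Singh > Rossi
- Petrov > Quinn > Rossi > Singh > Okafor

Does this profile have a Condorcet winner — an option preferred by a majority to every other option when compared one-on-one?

Yes

Head-to-head results (5 voters total):
Quinn vs Singh: Quinn wins 3–2.
Quinn vs Rossi: Quinn wins 3–2.
Quinn vs Petrov: Petrov wins 3–2.
Quinn vs Okafor: Okafor wins 3–2.
Singh vs Rossi: Singh wins 3–2.
Singh vs Petrov: Petrov wins 4–1.
Singh vs Okafor: Singh wins 3–2.
Rossi vs Petrov: Petrov wins 4–1.
Rossi vs Okafor: Rossi wins 3–2.
Petrov vs Okafor: Petrov wins 3–2.
Petrov beats each rival — Quinn (3–2), Singh (4–1), Rossi (4–1), Okafor (3–2) — so Petrov is the Condorcet winner.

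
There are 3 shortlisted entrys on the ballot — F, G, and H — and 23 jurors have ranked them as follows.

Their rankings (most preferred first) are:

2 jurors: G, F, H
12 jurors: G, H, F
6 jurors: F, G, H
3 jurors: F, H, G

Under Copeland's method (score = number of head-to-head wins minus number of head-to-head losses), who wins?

G

Pairwise results:
  F vs G: G wins 14–9.
  F vs H: H wins 12–11.
  G vs H: G wins 20–3.
Copeland scores (wins − losses):
  F: 0 − 2 = -2
  G: 2 − 0 = 2
  H: 1 − 1 = 0
G has the best Copeland score.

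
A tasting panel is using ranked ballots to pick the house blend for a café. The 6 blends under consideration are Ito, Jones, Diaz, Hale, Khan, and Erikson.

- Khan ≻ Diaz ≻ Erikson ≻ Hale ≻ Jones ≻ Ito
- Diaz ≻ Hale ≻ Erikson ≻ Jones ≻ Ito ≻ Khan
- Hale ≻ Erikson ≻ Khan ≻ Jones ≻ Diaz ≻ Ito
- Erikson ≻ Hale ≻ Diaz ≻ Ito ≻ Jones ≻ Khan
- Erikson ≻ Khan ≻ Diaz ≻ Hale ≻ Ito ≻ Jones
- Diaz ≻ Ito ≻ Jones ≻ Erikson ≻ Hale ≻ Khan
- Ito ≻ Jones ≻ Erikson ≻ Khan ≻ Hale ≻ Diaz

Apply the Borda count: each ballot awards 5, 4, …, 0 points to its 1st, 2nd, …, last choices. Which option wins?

Borda scores:
  Ito: 0 + 1 + 0 + 2 + 1 + 4 + 5 = 13
  Jones: 1 + 2 + 2 + 1 + 0 + 3 + 4 = 13
  Diaz: 4 + 5 + 1 + 3 + 3 + 5 + 0 = 21
  Hale: 2 + 4 + 5 + 4 + 2 + 1 + 1 = 19
  Khan: 5 + 0 + 3 + 0 + 4 + 0 + 2 = 14
  Erikson: 3 + 3 + 4 + 5 + 5 + 2 + 3 = 25
Erikson has the highest total.

Erikson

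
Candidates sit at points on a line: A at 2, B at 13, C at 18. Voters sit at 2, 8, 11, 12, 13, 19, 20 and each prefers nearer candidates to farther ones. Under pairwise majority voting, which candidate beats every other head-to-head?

With single-peaked preferences on a line, the Condorcet winner is the candidate closest to the median voter.
The median voter (position 12) is closest to B at 13.
Check: B vs C — voters closer to B: 5 of 7.

B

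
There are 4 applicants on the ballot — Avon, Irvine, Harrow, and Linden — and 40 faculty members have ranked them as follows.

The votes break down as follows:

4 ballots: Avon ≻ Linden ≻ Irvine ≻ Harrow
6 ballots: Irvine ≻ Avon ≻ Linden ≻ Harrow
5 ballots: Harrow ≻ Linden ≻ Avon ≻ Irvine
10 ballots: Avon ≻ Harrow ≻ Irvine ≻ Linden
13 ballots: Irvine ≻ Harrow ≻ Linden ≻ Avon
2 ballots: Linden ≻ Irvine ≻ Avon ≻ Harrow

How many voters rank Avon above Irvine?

19

Ballots ranking Avon above Irvine: 4+5+10 = 19.
Ballots ranking Irvine above Avon: 6+13+2 = 21.
So 19 of 40 voters prefer Avon to Irvine.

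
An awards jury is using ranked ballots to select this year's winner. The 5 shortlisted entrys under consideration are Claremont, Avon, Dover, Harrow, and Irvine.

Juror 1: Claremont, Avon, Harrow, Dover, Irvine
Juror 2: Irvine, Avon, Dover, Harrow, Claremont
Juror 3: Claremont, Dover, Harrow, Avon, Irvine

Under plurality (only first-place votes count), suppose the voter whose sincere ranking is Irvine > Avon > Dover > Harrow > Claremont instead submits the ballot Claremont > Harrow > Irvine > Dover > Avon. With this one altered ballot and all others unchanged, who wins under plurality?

First-place totals with the altered ballot: Claremont 3, Avon 0, Dover 0, Harrow 0, Irvine 0.
The winner is unchanged: still Claremont.

Claremont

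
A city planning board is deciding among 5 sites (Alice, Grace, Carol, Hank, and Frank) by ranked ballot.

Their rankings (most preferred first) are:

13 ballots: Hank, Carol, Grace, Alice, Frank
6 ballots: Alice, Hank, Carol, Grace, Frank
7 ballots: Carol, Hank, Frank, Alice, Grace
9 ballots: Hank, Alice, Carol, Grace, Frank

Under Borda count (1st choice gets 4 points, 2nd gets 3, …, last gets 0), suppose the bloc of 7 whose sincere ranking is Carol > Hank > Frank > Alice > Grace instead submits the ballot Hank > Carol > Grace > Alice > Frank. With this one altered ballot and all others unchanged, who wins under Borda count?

Borda totals with the altered ballot: Alice 71, Grace 55, Carol 90, Hank 134, Frank 0.
The winner is unchanged: still Hank.

Hank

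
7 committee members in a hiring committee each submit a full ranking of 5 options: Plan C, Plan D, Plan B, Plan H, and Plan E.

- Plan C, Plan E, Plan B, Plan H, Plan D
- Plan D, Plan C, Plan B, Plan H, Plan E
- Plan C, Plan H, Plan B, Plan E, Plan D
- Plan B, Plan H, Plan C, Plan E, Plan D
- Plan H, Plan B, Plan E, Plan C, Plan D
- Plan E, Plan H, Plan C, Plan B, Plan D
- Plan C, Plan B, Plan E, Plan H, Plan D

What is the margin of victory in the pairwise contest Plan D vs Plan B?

Ballots ranking Plan D above Plan B: 1.
Ballots ranking Plan B above Plan D: 6.
Plan B wins 6–1, a margin of 5.

5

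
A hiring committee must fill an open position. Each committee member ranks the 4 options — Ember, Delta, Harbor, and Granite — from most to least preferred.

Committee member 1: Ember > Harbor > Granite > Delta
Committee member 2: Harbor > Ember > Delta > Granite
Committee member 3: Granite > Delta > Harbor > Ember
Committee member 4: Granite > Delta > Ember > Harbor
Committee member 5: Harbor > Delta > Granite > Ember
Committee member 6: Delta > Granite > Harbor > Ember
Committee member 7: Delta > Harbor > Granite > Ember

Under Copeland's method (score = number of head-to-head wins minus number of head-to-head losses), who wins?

Delta

Pairwise results:
  Ember vs Delta: Delta wins 5–2.
  Ember vs Harbor: Harbor wins 5–2.
  Ember vs Granite: Granite wins 5–2.
  Delta vs Harbor: Delta wins 4–3.
  Delta vs Granite: Delta wins 4–3.
  Harbor vs Granite: Harbor wins 4–3.
Copeland scores (wins − losses):
  Ember: 0 − 3 = -3
  Delta: 3 − 0 = 3
  Harbor: 2 − 1 = 1
  Granite: 1 − 2 = -1
Delta has the best Copeland score.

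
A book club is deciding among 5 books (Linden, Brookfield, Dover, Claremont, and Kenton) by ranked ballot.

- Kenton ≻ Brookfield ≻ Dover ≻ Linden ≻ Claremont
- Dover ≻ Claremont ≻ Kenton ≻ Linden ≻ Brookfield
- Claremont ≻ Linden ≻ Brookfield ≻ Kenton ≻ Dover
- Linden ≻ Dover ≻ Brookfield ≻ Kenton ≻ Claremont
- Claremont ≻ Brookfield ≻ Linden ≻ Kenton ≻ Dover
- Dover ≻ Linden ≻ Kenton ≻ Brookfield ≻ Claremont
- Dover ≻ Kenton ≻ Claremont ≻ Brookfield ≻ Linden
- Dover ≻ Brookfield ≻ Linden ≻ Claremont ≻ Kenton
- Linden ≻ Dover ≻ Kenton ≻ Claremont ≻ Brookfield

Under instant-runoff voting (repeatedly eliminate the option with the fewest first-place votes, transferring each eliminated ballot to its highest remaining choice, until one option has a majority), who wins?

Dover

Round 1: Dover 4, Linden 2, Claremont 2, Kenton 1, Brookfield 0. Brookfield has the fewest and is eliminated.
Round 2: Dover 4, Linden 2, Claremont 2, Kenton 1. Kenton has the fewest and is eliminated.
Round 3: Dover 5, Linden 2, Claremont 2. Dover has a majority.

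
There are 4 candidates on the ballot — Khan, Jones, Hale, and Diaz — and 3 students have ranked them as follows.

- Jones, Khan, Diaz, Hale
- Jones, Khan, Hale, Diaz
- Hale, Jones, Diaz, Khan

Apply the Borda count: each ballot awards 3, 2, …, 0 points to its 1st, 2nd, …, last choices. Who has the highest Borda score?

Borda scores:
  Khan: 2 + 2 + 0 = 4
  Jones: 3 + 3 + 2 = 8
  Hale: 0 + 1 + 3 = 4
  Diaz: 1 + 0 + 1 = 2
Jones has the highest total.

Jones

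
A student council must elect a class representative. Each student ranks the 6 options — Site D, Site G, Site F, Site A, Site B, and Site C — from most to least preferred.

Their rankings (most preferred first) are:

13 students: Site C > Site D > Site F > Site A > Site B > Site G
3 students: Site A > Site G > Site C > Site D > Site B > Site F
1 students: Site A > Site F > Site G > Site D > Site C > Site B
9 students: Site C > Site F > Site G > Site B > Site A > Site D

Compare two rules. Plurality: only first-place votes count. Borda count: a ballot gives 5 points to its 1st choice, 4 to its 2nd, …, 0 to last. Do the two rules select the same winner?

Yes

Plurality first-place counts: Site D 0, Site G 0, Site F 0, Site A 4, Site B 0, Site C 22 → Site C.
Borda totals: Site D 60, Site G 42, Site F 79, Site A 55, Site B 34, Site C 120 → Site C.
The two rules agree on Site C.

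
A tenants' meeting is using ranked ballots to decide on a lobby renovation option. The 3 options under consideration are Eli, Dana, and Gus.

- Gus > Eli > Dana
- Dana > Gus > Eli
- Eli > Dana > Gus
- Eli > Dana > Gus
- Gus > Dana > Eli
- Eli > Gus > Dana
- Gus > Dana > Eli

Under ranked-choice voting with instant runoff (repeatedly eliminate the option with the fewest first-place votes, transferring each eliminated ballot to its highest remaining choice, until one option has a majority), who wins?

Round 1: Eli 3, Gus 3, Dana 1. Dana has the fewest and is eliminated.
Round 2: Gus 4, Eli 3. Gus has a majority.

Gus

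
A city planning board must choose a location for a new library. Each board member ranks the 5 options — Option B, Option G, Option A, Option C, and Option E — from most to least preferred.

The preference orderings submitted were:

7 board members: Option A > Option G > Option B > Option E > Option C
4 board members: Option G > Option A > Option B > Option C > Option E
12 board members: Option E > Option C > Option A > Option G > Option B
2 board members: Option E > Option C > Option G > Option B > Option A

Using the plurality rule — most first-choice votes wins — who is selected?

Option E

First-place vote totals:
  Option B: 0
  Option G: 4
  Option A: 7
  Option C: 0
  Option E: 14
Option E has the most first-place votes.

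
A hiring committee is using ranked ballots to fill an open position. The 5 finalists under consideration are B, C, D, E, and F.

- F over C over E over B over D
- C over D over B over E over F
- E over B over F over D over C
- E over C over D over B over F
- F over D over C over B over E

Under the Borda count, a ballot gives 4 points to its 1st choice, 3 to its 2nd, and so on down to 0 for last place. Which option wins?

Borda scores:
  B: 1 + 2 + 3 + 1 + 1 = 8
  C: 3 + 4 + 0 + 3 + 2 = 12
  D: 0 + 3 + 1 + 2 + 3 = 9
  E: 2 + 1 + 4 + 4 + 0 = 11
  F: 4 + 0 + 2 + 0 + 4 = 10
C has the highest total.

C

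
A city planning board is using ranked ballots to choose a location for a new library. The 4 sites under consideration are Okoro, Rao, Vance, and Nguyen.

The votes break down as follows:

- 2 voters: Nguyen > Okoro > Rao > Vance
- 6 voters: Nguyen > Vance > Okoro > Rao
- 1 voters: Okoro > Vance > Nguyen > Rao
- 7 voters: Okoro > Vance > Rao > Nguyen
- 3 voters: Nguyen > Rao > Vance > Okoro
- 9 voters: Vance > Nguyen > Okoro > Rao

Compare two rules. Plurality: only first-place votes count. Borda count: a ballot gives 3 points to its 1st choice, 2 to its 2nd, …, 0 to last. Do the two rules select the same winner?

Plurality first-place counts: Okoro 8, Rao 0, Vance 9, Nguyen 11 → Nguyen.
Borda totals: Okoro 43, Rao 15, Vance 58, Nguyen 52 → Vance.
The two rules disagree: plurality picks Nguyen, Borda picks Vance.

No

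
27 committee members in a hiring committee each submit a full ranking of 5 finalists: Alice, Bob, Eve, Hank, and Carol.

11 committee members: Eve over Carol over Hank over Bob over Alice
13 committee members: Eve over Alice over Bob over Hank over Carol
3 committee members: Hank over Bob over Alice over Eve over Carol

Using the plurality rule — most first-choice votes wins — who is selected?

Eve

First-place vote totals:
  Alice: 0
  Bob: 0
  Eve: 24
  Hank: 3
  Carol: 0
Eve has the most first-place votes.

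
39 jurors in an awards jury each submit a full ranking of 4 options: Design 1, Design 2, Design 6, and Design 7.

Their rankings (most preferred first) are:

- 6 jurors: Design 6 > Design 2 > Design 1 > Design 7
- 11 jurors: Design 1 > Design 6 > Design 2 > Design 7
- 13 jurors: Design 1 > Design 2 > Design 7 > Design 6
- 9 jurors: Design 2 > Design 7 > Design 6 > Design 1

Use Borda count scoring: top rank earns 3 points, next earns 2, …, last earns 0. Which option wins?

Design 1

Borda scores:
  Design 1: 6·1 + 11·3 + 13·3 + 9·0 = 78
  Design 2: 6·2 + 11·1 + 13·2 + 9·3 = 76
  Design 6: 6·3 + 11·2 + 13·0 + 9·1 = 49
  Design 7: 6·0 + 11·0 + 13·1 + 9·2 = 31
Design 1 has the highest total.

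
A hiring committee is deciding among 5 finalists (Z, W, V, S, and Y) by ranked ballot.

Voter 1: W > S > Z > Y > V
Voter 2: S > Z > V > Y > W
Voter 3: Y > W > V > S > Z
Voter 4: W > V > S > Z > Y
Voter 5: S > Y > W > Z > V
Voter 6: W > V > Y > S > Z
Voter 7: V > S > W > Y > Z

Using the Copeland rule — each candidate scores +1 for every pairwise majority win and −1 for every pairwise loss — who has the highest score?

W

Pairwise results:
  Z vs W: W wins 6–1.
  Z vs V: V wins 4–3.
  Z vs S: S wins 7–0.
  Z vs Y: Y wins 4–3.
  W vs V: W wins 5–2.
  W vs S: W wins 4–3.
  W vs Y: W wins 4–3.
  V vs S: V wins 4–3.
  V vs Y: V wins 4–3.
  S vs Y: S wins 5–2.
Copeland scores (wins − losses):
  Z: 0 − 4 = -4
  W: 4 − 0 = 4
  V: 3 − 1 = 2
  S: 2 − 2 = 0
  Y: 1 − 3 = -2
W has the best Copeland score.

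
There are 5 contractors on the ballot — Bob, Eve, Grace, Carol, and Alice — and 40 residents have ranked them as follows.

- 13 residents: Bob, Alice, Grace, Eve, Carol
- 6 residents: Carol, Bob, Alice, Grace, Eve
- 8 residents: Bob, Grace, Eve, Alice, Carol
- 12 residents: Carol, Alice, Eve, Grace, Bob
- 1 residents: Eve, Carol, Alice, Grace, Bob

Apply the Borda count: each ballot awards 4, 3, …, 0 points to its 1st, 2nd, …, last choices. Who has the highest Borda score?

Borda scores:
  Bob: 13·4 + 6·3 + 8·4 + 12·0 + 0 = 102
  Eve: 13·1 + 6·0 + 8·2 + 12·2 + 4 = 57
  Grace: 13·2 + 6·1 + 8·3 + 12·1 + 1 = 69
  Carol: 13·0 + 6·4 + 8·0 + 12·4 + 3 = 75
  Alice: 13·3 + 6·2 + 8·1 + 12·3 + 2 = 97
Bob has the highest total.

Bob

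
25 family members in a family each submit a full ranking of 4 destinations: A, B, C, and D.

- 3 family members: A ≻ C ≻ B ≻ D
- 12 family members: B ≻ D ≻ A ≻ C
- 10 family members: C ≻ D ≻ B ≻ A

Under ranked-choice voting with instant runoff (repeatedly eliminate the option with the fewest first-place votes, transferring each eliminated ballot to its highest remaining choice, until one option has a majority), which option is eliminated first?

D

Round 1: B 12, C 10, A 3, D 0. D has the fewest and is eliminated.
Round 2: B 12, C 10, A 3. A has the fewest and is eliminated.
Round 3: C 13, B 12. C has a majority.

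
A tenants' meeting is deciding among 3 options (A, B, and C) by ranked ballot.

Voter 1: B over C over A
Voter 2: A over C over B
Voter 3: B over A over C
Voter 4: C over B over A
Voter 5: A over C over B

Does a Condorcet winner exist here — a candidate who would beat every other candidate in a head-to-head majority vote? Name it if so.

No Condorcet winner

Head-to-head results (5 voters total):
A vs B: B wins 3–2.
A vs C: A wins 3–2.
B vs C: C wins 3–2.
No candidate beats all others: A beats C beats B beats A, a majority cycle.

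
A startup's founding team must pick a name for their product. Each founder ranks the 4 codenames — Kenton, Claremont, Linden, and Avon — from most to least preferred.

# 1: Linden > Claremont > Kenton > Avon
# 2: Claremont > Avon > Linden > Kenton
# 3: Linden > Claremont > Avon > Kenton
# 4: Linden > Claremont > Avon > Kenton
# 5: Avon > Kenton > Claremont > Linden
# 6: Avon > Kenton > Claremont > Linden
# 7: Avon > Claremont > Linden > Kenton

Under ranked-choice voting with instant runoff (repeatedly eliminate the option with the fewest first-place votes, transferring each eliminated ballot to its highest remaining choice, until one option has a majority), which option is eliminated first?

Round 1: Linden 3, Avon 3, Claremont 1, Kenton 0. Kenton has the fewest and is eliminated.
Round 2: Linden 3, Avon 3, Claremont 1. Claremont has the fewest and is eliminated.
Round 3: Avon 4, Linden 3. Avon has a majority.

Kenton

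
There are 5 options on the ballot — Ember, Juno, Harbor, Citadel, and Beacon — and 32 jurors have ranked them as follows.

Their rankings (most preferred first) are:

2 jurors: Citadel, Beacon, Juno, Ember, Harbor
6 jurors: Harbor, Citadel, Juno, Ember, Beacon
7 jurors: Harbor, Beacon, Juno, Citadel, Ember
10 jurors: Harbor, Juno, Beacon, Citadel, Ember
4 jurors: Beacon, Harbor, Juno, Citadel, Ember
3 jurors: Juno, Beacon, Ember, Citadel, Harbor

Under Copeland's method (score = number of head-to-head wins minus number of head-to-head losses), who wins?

Harbor

Pairwise results:
  Ember vs Juno: Juno wins 32–0.
  Ember vs Harbor: Harbor wins 27–5.
  Ember vs Citadel: Citadel wins 29–3.
  Ember vs Beacon: Beacon wins 26–6.
  Juno vs Harbor: Harbor wins 27–5.
  Juno vs Citadel: Juno wins 24–8.
  Juno vs Beacon: Juno wins 19–13.
  Harbor vs Citadel: Harbor wins 27–5.
  Harbor vs Beacon: Harbor wins 23–9.
  Citadel vs Beacon: Beacon wins 24–8.
Copeland scores (wins − losses):
  Ember: 0 − 4 = -4
  Juno: 3 − 1 = 2
  Harbor: 4 − 0 = 4
  Citadel: 1 − 3 = -2
  Beacon: 2 − 2 = 0
Harbor has the best Copeland score.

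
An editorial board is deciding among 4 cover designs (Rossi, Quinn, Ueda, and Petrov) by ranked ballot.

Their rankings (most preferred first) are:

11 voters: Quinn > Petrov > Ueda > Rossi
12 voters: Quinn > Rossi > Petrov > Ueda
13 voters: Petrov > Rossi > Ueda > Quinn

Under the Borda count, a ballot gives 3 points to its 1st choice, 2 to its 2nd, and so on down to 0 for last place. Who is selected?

Petrov

Borda scores:
  Rossi: 11·0 + 12·2 + 13·2 = 50
  Quinn: 11·3 + 12·3 + 13·0 = 69
  Ueda: 11·1 + 12·0 + 13·1 = 24
  Petrov: 11·2 + 12·1 + 13·3 = 73
Petrov has the highest total.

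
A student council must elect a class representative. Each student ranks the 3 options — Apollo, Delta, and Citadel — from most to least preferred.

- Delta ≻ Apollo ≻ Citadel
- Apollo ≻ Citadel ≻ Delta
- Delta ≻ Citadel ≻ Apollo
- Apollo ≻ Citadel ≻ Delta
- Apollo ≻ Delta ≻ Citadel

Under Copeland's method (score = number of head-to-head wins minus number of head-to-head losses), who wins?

Apollo

Pairwise results:
  Apollo vs Delta: Apollo wins 3–2.
  Apollo vs Citadel: Apollo wins 4–1.
  Delta vs Citadel: Delta wins 3–2.
Copeland scores (wins − losses):
  Apollo: 2 − 0 = 2
  Delta: 1 − 1 = 0
  Citadel: 0 − 2 = -2
Apollo has the best Copeland score.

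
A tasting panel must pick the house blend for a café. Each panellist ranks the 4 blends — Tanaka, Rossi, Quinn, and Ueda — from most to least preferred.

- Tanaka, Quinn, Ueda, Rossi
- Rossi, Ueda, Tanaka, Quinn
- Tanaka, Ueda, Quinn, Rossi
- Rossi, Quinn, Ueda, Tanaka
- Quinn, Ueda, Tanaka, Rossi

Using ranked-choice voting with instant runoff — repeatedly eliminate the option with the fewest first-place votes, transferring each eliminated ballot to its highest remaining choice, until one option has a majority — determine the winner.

Round 1: Tanaka 2, Rossi 2, Quinn 1, Ueda 0. Ueda has the fewest and is eliminated.
Round 2: Tanaka 2, Rossi 2, Quinn 1. Quinn has the fewest and is eliminated.
Round 3: Tanaka 3, Rossi 2. Tanaka has a majority.

Tanaka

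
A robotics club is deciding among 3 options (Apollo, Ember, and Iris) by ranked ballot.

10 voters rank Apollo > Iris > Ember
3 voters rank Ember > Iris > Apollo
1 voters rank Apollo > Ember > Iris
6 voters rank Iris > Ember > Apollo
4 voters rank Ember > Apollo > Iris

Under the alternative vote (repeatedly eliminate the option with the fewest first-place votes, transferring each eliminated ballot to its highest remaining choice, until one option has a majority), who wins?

Ember

Round 1: Apollo 11, Ember 7, Iris 6. Iris has the fewest and is eliminated.
Round 2: Ember 13, Apollo 11. Ember has a majority.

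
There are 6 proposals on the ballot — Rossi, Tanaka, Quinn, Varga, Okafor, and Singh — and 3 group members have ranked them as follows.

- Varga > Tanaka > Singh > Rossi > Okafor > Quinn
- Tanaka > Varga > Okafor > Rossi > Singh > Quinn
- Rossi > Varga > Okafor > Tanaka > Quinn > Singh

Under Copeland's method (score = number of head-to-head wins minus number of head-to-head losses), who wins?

Varga

Pairwise results:
  Rossi vs Tanaka: Tanaka wins 2–1.
  Rossi vs Quinn: Rossi wins 3–0.
  Rossi vs Varga: Varga wins 2–1.
  Rossi vs Okafor: Rossi wins 2–1.
  Rossi vs Singh: Rossi wins 2–1.
  Tanaka vs Quinn: Tanaka wins 3–0.
  Tanaka vs Varga: Varga wins 2–1.
  Tanaka vs Okafor: Tanaka wins 2–1.
  Tanaka vs Singh: Tanaka wins 3–0.
  Quinn vs Varga: Varga wins 3–0.
  Quinn vs Okafor: Okafor wins 3–0.
  Quinn vs Singh: Singh wins 2–1.
  Varga vs Okafor: Varga wins 3–0.
  Varga vs Singh: Varga wins 3–0.
  Okafor vs Singh: Okafor wins 2–1.
Copeland scores (wins − losses):
  Rossi: 3 − 2 = 1
  Tanaka: 4 − 1 = 3
  Quinn: 0 − 5 = -5
  Varga: 5 − 0 = 5
  Okafor: 2 − 3 = -1
  Singh: 1 − 4 = -3
Varga has the best Copeland score.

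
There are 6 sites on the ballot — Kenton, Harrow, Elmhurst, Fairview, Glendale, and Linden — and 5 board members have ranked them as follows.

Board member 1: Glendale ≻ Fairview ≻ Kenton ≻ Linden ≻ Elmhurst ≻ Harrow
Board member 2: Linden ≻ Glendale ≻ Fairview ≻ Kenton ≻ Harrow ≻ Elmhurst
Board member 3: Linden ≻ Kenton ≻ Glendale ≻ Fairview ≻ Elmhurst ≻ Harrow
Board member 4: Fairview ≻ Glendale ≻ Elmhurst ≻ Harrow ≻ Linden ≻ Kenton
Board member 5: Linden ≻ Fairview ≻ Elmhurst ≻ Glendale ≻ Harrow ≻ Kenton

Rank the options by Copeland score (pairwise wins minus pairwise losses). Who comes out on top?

Linden

Pairwise results:
  Kenton vs Harrow: Kenton wins 3–2.
  Kenton vs Elmhurst: Kenton wins 3–2.
  Kenton vs Fairview: Fairview wins 4–1.
  Kenton vs Glendale: Glendale wins 4–1.
  Kenton vs Linden: Linden wins 4–1.
  Harrow vs Elmhurst: Elmhurst wins 4–1.
  Harrow vs Fairview: Fairview wins 5–0.
  Harrow vs Glendale: Glendale wins 5–0.
  Harrow vs Linden: Linden wins 4–1.
  Elmhurst vs Fairview: Fairview wins 5–0.
  Elmhurst vs Glendale: Glendale wins 4–1.
  Elmhurst vs Linden: Linden wins 4–1.
  Fairview vs Glendale: Glendale wins 3–2.
  Fairview vs Linden: Linden wins 3–2.
  Glendale vs Linden: Linden wins 3–2.
Copeland scores (wins − losses):
  Kenton: 2 − 3 = -1
  Harrow: 0 − 5 = -5
  Elmhurst: 1 − 4 = -3
  Fairview: 3 − 2 = 1
  Glendale: 4 − 1 = 3
  Linden: 5 − 0 = 5
Linden has the best Copeland score.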